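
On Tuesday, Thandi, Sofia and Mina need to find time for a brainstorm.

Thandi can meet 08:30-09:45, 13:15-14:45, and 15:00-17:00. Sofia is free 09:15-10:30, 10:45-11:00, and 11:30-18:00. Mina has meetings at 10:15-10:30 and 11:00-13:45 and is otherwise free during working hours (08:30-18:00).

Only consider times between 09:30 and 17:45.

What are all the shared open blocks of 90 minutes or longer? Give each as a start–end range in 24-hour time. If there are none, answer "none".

15:00–17:00

Mina free within 08:30–18:00: 08:30–10:15, 10:30–11:00, 13:45–18:00.
Thandi ∩ Sofia: 09:15–09:45, 13:15–14:45, 15:00–17:00.
Thandi ∩ Sofia ∩ Mina: 09:15–09:45, 13:45–14:45, 15:00–17:00.
Restricted to 09:30–17:45: 09:30–09:45, 13:45–14:45, 15:00–17:00.
Windows ≥ 90 min: 15:00–17:00.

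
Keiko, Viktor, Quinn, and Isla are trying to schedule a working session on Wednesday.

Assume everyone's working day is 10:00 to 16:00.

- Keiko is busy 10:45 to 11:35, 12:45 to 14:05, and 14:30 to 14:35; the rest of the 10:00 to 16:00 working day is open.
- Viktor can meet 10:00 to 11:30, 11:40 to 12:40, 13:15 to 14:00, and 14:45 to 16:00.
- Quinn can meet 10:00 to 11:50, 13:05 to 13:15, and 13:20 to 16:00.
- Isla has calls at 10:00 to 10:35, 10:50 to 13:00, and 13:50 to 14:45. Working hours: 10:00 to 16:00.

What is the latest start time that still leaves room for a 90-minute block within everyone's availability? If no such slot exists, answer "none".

Keiko free within 10:00–16:00: 10:00–10:45, 11:35–12:45, 14:05–14:30, 14:35–16:00.
Isla free within 10:00–16:00: 10:35–10:50, 13:00–13:50, 14:45–16:00.
Keiko ∩ Viktor: 10:00–10:45, 11:40–12:40, 14:45–16:00.
Keiko ∩ Viktor ∩ Quinn: 10:00–10:45, 11:40–11:50, 14:45–16:00.
Keiko ∩ Viktor ∩ Quinn ∩ Isla: 10:35–10:45, 14:45–16:00.
Windows ≥ 90 min: (none).

none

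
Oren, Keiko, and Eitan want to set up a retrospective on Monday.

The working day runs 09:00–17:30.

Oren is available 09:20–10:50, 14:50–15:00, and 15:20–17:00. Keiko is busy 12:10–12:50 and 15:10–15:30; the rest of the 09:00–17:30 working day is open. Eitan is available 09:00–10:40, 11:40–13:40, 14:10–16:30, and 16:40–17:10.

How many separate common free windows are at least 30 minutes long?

Keiko free within 09:00–17:30: 09:00–12:10, 12:50–15:10, 15:30–17:30.
Oren ∩ Keiko: 09:20–10:50, 14:50–15:00, 15:30–17:00.
Oren ∩ Keiko ∩ Eitan: 09:20–10:40, 14:50–15:00, 15:30–16:30, 16:40–17:00.
Windows ≥ 30 min: 09:20–10:40, 15:30–16:30.
That's 2 windows.

2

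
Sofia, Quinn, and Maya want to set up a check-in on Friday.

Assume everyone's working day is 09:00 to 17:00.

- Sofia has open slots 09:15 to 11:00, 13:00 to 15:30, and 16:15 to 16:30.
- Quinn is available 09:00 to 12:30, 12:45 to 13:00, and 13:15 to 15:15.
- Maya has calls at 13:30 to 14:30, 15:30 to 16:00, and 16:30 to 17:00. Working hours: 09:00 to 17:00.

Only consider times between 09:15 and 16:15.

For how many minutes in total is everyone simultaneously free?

165 minutes

Maya free within 09:00–17:00: 09:00–13:30, 14:30–15:30, 16:00–16:30.
Sofia ∩ Quinn: 09:15–11:00, 13:15–15:15.
Sofia ∩ Quinn ∩ Maya: 09:15–11:00, 13:15–13:30, 14:30–15:15.
Restricted to 09:15–16:15: 09:15–11:00, 13:15–13:30, 14:30–15:15.
Total common minutes: 105 + 15 + 45 = 165.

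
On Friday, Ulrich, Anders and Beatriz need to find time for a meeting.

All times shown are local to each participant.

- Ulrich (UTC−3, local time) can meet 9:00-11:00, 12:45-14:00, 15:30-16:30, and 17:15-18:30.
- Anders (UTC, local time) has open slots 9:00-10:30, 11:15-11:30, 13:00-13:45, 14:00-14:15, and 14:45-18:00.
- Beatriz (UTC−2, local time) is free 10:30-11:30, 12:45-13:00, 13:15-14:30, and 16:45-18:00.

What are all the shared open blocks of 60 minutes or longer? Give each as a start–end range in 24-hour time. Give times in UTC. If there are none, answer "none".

none

Ulrich → UTC: 12:00–14:00, 15:45–17:00, 18:30–19:30, 20:15–21:30.
Anders → UTC: 09:00–10:30, 11:15–11:30, 13:00–13:45, 14:00–14:15, 14:45–18:00.
Beatriz → UTC: 12:30–13:30, 14:45–15:00, 15:15–16:30, 18:45–20:00.
Ulrich ∩ Anders: 13:00–13:45, 15:45–17:00.
Ulrich ∩ Anders ∩ Beatriz: 13:00–13:30, 15:45–16:30.
Windows ≥ 60 min: (none).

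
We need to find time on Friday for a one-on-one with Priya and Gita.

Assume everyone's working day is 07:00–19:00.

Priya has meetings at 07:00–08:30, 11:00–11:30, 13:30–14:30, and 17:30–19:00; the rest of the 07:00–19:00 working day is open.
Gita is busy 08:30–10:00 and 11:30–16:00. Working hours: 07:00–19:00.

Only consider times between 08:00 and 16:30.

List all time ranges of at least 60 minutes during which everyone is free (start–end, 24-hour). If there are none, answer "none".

Priya free within 07:00–19:00: 08:30–11:00, 11:30–13:30, 14:30–17:30.
Gita free within 07:00–19:00: 07:00–08:30, 10:00–11:30, 16:00–19:00.
Priya ∩ Gita: 10:00–11:00, 16:00–17:30.
Restricted to 08:00–16:30: 10:00–11:00, 16:00–16:30.
Windows ≥ 60 min: 10:00–11:00.

10:00–11:00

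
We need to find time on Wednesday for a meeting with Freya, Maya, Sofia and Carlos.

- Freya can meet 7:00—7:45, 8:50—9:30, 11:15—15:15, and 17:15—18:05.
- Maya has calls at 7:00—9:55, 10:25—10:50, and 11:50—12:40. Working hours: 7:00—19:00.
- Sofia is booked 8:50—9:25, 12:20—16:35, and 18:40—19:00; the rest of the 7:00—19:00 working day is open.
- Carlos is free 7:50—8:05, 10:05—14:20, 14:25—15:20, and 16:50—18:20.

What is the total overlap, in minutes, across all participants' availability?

85 minutes

Maya free within 07:00–19:00: 09:55–10:25, 10:50–11:50, 12:40–19:00.
Sofia free within 07:00–19:00: 07:00–08:50, 09:25–12:20, 16:35–18:40.
Freya ∩ Maya: 11:15–11:50, 12:40–15:15, 17:15–18:05.
Freya ∩ Maya ∩ Sofia: 11:15–11:50, 17:15–18:05.
Freya ∩ Maya ∩ Sofia ∩ Carlos: 11:15–11:50, 17:15–18:05.
Total common minutes: 35 + 50 = 85.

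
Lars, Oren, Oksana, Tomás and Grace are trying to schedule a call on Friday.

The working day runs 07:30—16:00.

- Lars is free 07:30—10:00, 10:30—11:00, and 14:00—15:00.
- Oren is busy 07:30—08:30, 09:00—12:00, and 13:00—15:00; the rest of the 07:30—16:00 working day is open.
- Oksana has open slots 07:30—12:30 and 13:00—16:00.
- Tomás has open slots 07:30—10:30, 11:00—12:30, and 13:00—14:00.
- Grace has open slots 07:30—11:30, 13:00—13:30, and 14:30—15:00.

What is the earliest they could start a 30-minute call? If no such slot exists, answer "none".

08:30

Oren free within 07:30–16:00: 08:30–09:00, 12:00–13:00, 15:00–16:00.
Lars ∩ Oren: 08:30–09:00.
Lars ∩ Oren ∩ Oksana: 08:30–09:00.
Lars ∩ Oren ∩ Oksana ∩ Tomás: 08:30–09:00.
Lars ∩ Oren ∩ Oksana ∩ Tomás ∩ Grace: 08:30–09:00.
Windows ≥ 30 min: 08:30–09:00.
Earliest such window starts at 08:30.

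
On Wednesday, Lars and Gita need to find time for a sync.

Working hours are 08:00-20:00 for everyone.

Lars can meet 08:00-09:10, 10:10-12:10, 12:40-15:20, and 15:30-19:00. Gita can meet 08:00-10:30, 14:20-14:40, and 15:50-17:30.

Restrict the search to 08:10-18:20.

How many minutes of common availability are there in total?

200 minutes

Lars ∩ Gita: 08:00–09:10, 10:10–10:30, 14:20–14:40, 15:50–17:30.
Restricted to 08:10–18:20: 08:10–09:10, 10:10–10:30, 14:20–14:40, 15:50–17:30.
Total common minutes: 60 + 20 + 20 + 100 = 200.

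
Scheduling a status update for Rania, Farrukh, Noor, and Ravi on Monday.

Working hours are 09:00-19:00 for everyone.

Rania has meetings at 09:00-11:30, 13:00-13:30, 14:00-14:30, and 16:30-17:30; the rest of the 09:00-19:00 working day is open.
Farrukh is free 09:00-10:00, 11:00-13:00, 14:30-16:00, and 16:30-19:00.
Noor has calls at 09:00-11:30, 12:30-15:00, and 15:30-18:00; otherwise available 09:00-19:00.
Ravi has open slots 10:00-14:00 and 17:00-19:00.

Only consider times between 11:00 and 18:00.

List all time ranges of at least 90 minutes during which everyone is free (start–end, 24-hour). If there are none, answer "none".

none

Rania free within 09:00–19:00: 11:30–13:00, 13:30–14:00, 14:30–16:30, 17:30–19:00.
Noor free within 09:00–19:00: 11:30–12:30, 15:00–15:30, 18:00–19:00.
Rania ∩ Farrukh: 11:30–13:00, 14:30–16:00, 17:30–19:00.
Rania ∩ Farrukh ∩ Noor: 11:30–12:30, 15:00–15:30, 18:00–19:00.
Rania ∩ Farrukh ∩ Noor ∩ Ravi: 11:30–12:30, 18:00–19:00.
Restricted to 11:00–18:00: 11:30–12:30.
Windows ≥ 90 min: (none).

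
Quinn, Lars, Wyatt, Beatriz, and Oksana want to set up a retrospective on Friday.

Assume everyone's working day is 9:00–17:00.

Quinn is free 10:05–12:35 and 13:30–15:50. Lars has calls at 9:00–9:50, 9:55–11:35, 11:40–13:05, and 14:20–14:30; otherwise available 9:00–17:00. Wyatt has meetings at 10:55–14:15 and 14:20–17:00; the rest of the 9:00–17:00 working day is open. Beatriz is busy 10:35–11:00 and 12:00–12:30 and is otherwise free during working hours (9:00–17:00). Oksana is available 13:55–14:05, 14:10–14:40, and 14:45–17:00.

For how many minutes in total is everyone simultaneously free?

Lars free within 09:00–17:00: 09:50–09:55, 11:35–11:40, 13:05–14:20, 14:30–17:00.
Wyatt free within 09:00–17:00: 09:00–10:55, 14:15–14:20.
Beatriz free within 09:00–17:00: 09:00–10:35, 11:00–12:00, 12:30–17:00.
Quinn ∩ Lars: 11:35–11:40, 13:30–14:20, 14:30–15:50.
Quinn ∩ Lars ∩ Wyatt: 14:15–14:20.
Quinn ∩ Lars ∩ Wyatt ∩ Beatriz: 14:15–14:20.
Quinn ∩ Lars ∩ Wyatt ∩ Beatriz ∩ Oksana: 14:15–14:20.
Total common minutes: 5.

5 minutes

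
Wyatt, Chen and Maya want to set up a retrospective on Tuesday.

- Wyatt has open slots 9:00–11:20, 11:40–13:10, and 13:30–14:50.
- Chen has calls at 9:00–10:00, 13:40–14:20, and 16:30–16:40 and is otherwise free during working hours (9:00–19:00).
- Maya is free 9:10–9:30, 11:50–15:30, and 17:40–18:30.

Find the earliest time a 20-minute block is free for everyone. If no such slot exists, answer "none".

11:50

Chen free within 09:00–19:00: 10:00–13:40, 14:20–16:30, 16:40–19:00.
Wyatt ∩ Chen: 10:00–11:20, 11:40–13:10, 13:30–13:40, 14:20–14:50.
Wyatt ∩ Chen ∩ Maya: 11:50–13:10, 13:30–13:40, 14:20–14:50.
Windows ≥ 20 min: 11:50–13:10, 14:20–14:50.
Earliest such window starts at 11:50.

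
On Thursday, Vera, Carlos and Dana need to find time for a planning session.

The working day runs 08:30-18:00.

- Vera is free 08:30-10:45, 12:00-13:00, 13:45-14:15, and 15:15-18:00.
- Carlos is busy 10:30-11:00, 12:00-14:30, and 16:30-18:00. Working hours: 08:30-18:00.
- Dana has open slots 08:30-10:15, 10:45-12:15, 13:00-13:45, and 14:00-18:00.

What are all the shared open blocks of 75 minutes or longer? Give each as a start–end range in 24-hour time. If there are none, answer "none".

Carlos free within 08:30–18:00: 08:30–10:30, 11:00–12:00, 14:30–16:30.
Vera ∩ Carlos: 08:30–10:30, 15:15–16:30.
Vera ∩ Carlos ∩ Dana: 08:30–10:15, 15:15–16:30.
Windows ≥ 75 min: 08:30–10:15, 15:15–16:30.

08:30–10:15, 15:15–16:30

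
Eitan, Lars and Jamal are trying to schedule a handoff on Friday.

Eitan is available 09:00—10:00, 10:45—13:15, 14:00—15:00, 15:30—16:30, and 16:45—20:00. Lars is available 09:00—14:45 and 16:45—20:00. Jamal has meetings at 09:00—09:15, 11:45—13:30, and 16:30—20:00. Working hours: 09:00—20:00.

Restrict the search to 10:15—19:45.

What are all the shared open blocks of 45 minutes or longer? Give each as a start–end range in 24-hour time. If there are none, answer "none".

10:45–11:45, 14:00–14:45

Jamal free within 09:00–20:00: 09:15–11:45, 13:30–16:30.
Eitan ∩ Lars: 09:00–10:00, 10:45–13:15, 14:00–14:45, 16:45–20:00.
Eitan ∩ Lars ∩ Jamal: 09:15–10:00, 10:45–11:45, 14:00–14:45.
Restricted to 10:15–19:45: 10:45–11:45, 14:00–14:45.
Windows ≥ 45 min: 10:45–11:45, 14:00–14:45.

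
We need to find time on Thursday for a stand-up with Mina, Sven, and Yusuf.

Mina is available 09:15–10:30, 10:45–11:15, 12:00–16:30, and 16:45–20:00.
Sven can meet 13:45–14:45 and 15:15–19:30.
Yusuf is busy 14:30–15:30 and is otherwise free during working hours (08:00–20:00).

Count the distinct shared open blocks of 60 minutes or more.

Yusuf free within 08:00–20:00: 08:00–14:30, 15:30–20:00.
Mina ∩ Sven: 13:45–14:45, 15:15–16:30, 16:45–19:30.
Mina ∩ Sven ∩ Yusuf: 13:45–14:30, 15:30–16:30, 16:45–19:30.
Windows ≥ 60 min: 15:30–16:30, 16:45–19:30.
That's 2 windows.

2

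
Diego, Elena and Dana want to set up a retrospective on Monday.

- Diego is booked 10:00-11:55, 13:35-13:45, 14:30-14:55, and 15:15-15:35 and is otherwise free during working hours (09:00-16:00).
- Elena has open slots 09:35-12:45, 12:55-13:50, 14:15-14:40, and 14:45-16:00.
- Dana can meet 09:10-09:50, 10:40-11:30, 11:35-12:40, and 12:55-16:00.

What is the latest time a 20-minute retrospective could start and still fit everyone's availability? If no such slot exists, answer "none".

Diego free within 09:00–16:00: 09:00–10:00, 11:55–13:35, 13:45–14:30, 14:55–15:15, 15:35–16:00.
Diego ∩ Elena: 09:35–10:00, 11:55–12:45, 12:55–13:35, 13:45–13:50, 14:15–14:30, 14:55–15:15, 15:35–16:00.
Diego ∩ Elena ∩ Dana: 09:35–09:50, 11:55–12:40, 12:55–13:35, 13:45–13:50, 14:15–14:30, 14:55–15:15, 15:35–16:00.
Windows ≥ 20 min: 11:55–12:40, 12:55–13:35, 14:55–15:15, 15:35–16:00.
Latest start in the last window 15:35–16:00 is 16:00 − 20 min = 15:40.

15:40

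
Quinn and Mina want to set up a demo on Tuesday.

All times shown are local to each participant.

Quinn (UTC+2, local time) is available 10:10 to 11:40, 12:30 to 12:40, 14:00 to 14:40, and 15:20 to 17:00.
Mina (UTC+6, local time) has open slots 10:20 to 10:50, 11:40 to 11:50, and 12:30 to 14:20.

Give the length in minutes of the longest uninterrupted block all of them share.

10 minutes

Quinn → UTC: 08:10–09:40, 10:30–10:40, 12:00–12:40, 13:20–15:00.
Mina → UTC: 04:20–04:50, 05:40–05:50, 06:30–08:20.
Quinn ∩ Mina: 08:10–08:20.
Single common window of 10 minutes.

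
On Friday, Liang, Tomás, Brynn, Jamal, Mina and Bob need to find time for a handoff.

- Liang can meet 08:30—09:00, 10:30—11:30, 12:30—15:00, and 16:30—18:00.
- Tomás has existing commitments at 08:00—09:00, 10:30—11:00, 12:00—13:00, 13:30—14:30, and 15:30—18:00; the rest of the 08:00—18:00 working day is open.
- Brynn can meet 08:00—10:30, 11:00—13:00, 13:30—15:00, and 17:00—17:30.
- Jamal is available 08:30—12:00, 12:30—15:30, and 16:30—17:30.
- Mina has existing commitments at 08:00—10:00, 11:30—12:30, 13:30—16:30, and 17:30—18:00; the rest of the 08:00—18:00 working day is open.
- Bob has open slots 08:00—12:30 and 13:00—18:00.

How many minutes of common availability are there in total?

Tomás free within 08:00–18:00: 09:00–10:30, 11:00–12:00, 13:00–13:30, 14:30–15:30.
Mina free within 08:00–18:00: 10:00–11:30, 12:30–13:30, 16:30–17:30.
Liang ∩ Tomás: 11:00–11:30, 13:00–13:30, 14:30–15:00.
Liang ∩ Tomás ∩ Brynn: 11:00–11:30, 14:30–15:00.
Liang ∩ Tomás ∩ Brynn ∩ Jamal: 11:00–11:30, 14:30–15:00.
Liang ∩ Tomás ∩ Brynn ∩ Jamal ∩ Mina: 11:00–11:30.
Liang ∩ Tomás ∩ Brynn ∩ Jamal ∩ Mina ∩ Bob: 11:00–11:30.
Total common minutes: 30.

30 minutes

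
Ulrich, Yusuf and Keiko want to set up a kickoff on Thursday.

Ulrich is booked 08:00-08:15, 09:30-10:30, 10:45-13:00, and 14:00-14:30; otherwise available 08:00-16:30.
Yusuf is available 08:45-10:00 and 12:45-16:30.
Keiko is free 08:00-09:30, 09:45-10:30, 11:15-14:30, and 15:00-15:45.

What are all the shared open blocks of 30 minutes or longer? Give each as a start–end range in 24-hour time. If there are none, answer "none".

Ulrich free within 08:00–16:30: 08:15–09:30, 10:30–10:45, 13:00–14:00, 14:30–16:30.
Ulrich ∩ Yusuf: 08:45–09:30, 13:00–14:00, 14:30–16:30.
Ulrich ∩ Yusuf ∩ Keiko: 08:45–09:30, 13:00–14:00, 15:00–15:45.
Windows ≥ 30 min: 08:45–09:30, 13:00–14:00, 15:00–15:45.

08:45–09:30, 13:00–14:00, 15:00–15:45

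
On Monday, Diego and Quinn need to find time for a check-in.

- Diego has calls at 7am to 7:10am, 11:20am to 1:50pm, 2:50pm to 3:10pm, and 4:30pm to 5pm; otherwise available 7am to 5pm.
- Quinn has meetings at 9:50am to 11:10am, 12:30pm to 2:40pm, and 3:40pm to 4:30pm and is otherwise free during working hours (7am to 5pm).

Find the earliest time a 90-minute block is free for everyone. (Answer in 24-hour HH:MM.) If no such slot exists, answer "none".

07:10

Diego free within 07:00–17:00: 07:10–11:20, 13:50–14:50, 15:10–16:30.
Quinn free within 07:00–17:00: 07:00–09:50, 11:10–12:30, 14:40–15:40, 16:30–17:00.
Diego ∩ Quinn: 07:10–09:50, 11:10–11:20, 14:40–14:50, 15:10–15:40.
Windows ≥ 90 min: 07:10–09:50.
Earliest such window starts at 07:10.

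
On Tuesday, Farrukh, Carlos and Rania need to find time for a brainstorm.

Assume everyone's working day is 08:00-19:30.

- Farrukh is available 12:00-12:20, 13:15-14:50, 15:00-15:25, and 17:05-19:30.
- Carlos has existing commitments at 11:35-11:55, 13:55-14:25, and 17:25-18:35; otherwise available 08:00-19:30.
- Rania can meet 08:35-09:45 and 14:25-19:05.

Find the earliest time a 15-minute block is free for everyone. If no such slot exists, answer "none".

Carlos free within 08:00–19:30: 08:00–11:35, 11:55–13:55, 14:25–17:25, 18:35–19:30.
Farrukh ∩ Carlos: 12:00–12:20, 13:15–13:55, 14:25–14:50, 15:00–15:25, 17:05–17:25, 18:35–19:30.
Farrukh ∩ Carlos ∩ Rania: 14:25–14:50, 15:00–15:25, 17:05–17:25, 18:35–19:05.
Windows ≥ 15 min: 14:25–14:50, 15:00–15:25, 17:05–17:25, 18:35–19:05.
Earliest such window starts at 14:25.

14:25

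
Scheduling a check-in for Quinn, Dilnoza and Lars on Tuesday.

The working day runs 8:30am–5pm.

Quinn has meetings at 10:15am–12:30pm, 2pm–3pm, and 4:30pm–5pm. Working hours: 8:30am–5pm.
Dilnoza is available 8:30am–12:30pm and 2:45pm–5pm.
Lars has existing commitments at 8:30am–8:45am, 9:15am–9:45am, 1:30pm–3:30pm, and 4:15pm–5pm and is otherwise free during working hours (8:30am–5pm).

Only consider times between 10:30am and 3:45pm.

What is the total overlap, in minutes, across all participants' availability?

15 minutes

Quinn free within 08:30–17:00: 08:30–10:15, 12:30–14:00, 15:00–16:30.
Lars free within 08:30–17:00: 08:45–09:15, 09:45–13:30, 15:30–16:15.
Quinn ∩ Dilnoza: 08:30–10:15, 15:00–16:30.
Quinn ∩ Dilnoza ∩ Lars: 08:45–09:15, 09:45–10:15, 15:30–16:15.
Restricted to 10:30–15:45: 15:30–15:45.
Total common minutes: 15.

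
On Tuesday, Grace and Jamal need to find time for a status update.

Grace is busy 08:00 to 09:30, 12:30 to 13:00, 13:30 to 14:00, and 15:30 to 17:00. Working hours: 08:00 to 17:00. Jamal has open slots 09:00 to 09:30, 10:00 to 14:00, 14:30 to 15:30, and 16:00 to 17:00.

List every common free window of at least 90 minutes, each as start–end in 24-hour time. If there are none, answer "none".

10:00–12:30

Grace free within 08:00–17:00: 09:30–12:30, 13:00–13:30, 14:00–15:30.
Grace ∩ Jamal: 10:00–12:30, 13:00–13:30, 14:30–15:30.
Windows ≥ 90 min: 10:00–12:30.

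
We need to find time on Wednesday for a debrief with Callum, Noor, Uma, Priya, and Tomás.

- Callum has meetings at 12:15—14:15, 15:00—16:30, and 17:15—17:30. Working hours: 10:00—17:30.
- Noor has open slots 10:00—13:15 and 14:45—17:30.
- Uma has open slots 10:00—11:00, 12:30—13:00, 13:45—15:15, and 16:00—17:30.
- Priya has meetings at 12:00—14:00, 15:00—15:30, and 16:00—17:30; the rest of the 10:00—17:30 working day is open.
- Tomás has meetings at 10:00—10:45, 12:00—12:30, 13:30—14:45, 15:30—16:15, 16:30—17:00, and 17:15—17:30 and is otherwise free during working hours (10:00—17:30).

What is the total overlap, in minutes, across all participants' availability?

30 minutes

Callum free within 10:00–17:30: 10:00–12:15, 14:15–15:00, 16:30–17:15.
Priya free within 10:00–17:30: 10:00–12:00, 14:00–15:00, 15:30–16:00.
Tomás free within 10:00–17:30: 10:45–12:00, 12:30–13:30, 14:45–15:30, 16:15–16:30, 17:00–17:15.
Callum ∩ Noor: 10:00–12:15, 14:45–15:00, 16:30–17:15.
Callum ∩ Noor ∩ Uma: 10:00–11:00, 14:45–15:00, 16:30–17:15.
Callum ∩ Noor ∩ Uma ∩ Priya: 10:00–11:00, 14:45–15:00.
Callum ∩ Noor ∩ Uma ∩ Priya ∩ Tomás: 10:45–11:00, 14:45–15:00.
Total common minutes: 15 + 15 = 30.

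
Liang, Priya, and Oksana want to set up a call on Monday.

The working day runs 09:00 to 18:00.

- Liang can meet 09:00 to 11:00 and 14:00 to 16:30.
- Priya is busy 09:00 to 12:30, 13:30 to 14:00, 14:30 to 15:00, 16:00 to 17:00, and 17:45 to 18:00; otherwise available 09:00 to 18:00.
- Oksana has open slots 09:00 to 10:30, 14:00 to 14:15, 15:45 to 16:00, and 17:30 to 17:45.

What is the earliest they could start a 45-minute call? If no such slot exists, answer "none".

Priya free within 09:00–18:00: 12:30–13:30, 14:00–14:30, 15:00–16:00, 17:00–17:45.
Liang ∩ Priya: 14:00–14:30, 15:00–16:00.
Liang ∩ Priya ∩ Oksana: 14:00–14:15, 15:45–16:00.
Windows ≥ 45 min: (none).

none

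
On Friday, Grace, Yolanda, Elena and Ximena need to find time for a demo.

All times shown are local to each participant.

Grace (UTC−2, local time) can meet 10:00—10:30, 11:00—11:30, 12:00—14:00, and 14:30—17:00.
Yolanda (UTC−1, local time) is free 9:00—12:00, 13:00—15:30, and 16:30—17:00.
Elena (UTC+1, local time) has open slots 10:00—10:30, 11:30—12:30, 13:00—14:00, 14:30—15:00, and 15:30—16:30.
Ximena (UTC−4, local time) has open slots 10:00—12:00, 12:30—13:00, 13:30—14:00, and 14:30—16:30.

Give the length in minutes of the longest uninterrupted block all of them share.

60 minutes

Grace → UTC: 12:00–12:30, 13:00–13:30, 14:00–16:00, 16:30–19:00.
Yolanda → UTC: 10:00–13:00, 14:00–16:30, 17:30–18:00.
Elena → UTC: 09:00–09:30, 10:30–11:30, 12:00–13:00, 13:30–14:00, 14:30–15:30.
Ximena → UTC: 14:00–16:00, 16:30–17:00, 17:30–18:00, 18:30–20:30.
Grace ∩ Yolanda: 12:00–12:30, 14:00–16:00, 17:30–18:00.
Grace ∩ Yolanda ∩ Elena: 12:00–12:30, 14:30–15:30.
Grace ∩ Yolanda ∩ Elena ∩ Ximena: 14:30–15:30.
Single common window of 60 minutes.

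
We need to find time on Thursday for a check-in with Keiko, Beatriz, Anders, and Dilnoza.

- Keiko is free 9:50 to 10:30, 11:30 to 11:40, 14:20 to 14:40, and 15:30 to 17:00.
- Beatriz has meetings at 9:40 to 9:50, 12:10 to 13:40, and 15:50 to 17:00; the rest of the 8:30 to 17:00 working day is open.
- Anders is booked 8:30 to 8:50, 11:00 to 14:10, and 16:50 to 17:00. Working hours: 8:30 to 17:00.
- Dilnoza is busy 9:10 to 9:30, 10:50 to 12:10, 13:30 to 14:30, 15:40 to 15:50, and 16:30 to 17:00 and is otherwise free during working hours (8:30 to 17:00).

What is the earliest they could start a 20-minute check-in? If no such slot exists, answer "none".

09:50

Beatriz free within 08:30–17:00: 08:30–09:40, 09:50–12:10, 13:40–15:50.
Anders free within 08:30–17:00: 08:50–11:00, 14:10–16:50.
Dilnoza free within 08:30–17:00: 08:30–09:10, 09:30–10:50, 12:10–13:30, 14:30–15:40, 15:50–16:30.
Keiko ∩ Beatriz: 09:50–10:30, 11:30–11:40, 14:20–14:40, 15:30–15:50.
Keiko ∩ Beatriz ∩ Anders: 09:50–10:30, 14:20–14:40, 15:30–15:50.
Keiko ∩ Beatriz ∩ Anders ∩ Dilnoza: 09:50–10:30, 14:30–14:40, 15:30–15:40.
Windows ≥ 20 min: 09:50–10:30.
Earliest such window starts at 09:50.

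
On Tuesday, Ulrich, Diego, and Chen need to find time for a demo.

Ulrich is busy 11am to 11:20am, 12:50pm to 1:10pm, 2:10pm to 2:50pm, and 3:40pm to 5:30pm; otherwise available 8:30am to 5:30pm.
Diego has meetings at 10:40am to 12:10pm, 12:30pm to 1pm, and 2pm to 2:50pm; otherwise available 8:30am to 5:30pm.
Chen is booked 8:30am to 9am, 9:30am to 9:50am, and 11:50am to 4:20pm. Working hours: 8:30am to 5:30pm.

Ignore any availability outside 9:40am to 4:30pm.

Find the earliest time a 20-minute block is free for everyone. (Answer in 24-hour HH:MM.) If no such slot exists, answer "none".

Ulrich free within 08:30–17:30: 08:30–11:00, 11:20–12:50, 13:10–14:10, 14:50–15:40.
Diego free within 08:30–17:30: 08:30–10:40, 12:10–12:30, 13:00–14:00, 14:50–17:30.
Chen free within 08:30–17:30: 09:00–09:30, 09:50–11:50, 16:20–17:30.
Ulrich ∩ Diego: 08:30–10:40, 12:10–12:30, 13:10–14:00, 14:50–15:40.
Ulrich ∩ Diego ∩ Chen: 09:00–09:30, 09:50–10:40.
Restricted to 09:40–16:30: 09:50–10:40.
Windows ≥ 20 min: 09:50–10:40.
Earliest such window starts at 09:50.

09:50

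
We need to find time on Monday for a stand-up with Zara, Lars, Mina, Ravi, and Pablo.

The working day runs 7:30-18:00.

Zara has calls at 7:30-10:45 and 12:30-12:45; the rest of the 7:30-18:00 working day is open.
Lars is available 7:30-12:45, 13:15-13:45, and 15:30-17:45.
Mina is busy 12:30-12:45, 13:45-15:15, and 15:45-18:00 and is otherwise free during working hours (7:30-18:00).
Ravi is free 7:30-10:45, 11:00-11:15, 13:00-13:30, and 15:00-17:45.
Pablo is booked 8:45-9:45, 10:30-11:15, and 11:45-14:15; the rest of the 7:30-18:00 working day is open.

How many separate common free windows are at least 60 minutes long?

Zara free within 07:30–18:00: 10:45–12:30, 12:45–18:00.
Mina free within 07:30–18:00: 07:30–12:30, 12:45–13:45, 15:15–15:45.
Pablo free within 07:30–18:00: 07:30–08:45, 09:45–10:30, 11:15–11:45, 14:15–18:00.
Zara ∩ Lars: 10:45–12:30, 13:15–13:45, 15:30–17:45.
Zara ∩ Lars ∩ Mina: 10:45–12:30, 13:15–13:45, 15:30–15:45.
Zara ∩ Lars ∩ Mina ∩ Ravi: 11:00–11:15, 13:15–13:30, 15:30–15:45.
Zara ∩ Lars ∩ Mina ∩ Ravi ∩ Pablo: 15:30–15:45.
Windows ≥ 60 min: (none).
That's 0 windows.

0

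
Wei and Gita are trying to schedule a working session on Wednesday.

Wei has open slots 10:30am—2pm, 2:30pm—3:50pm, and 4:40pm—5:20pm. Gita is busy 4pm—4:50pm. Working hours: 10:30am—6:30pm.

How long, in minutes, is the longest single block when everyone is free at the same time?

210 minutes

Gita free within 10:30–18:30: 10:30–16:00, 16:50–18:30.
Wei ∩ Gita: 10:30–14:00, 14:30–15:50, 16:50–17:20.
Common window lengths: 210, 80, 30 min; longest is 210.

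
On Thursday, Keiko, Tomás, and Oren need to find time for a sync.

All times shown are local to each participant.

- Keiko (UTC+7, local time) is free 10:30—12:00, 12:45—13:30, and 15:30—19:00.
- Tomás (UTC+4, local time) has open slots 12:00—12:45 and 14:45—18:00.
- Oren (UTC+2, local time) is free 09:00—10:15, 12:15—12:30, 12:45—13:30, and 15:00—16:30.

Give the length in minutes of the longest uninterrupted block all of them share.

45 minutes

Keiko → UTC: 03:30–05:00, 05:45–06:30, 08:30–12:00.
Tomás → UTC: 08:00–08:45, 10:45–14:00.
Oren → UTC: 07:00–08:15, 10:15–10:30, 10:45–11:30, 13:00–14:30.
Keiko ∩ Tomás: 08:30–08:45, 10:45–12:00.
Keiko ∩ Tomás ∩ Oren: 10:45–11:30.
Single common window of 45 minutes.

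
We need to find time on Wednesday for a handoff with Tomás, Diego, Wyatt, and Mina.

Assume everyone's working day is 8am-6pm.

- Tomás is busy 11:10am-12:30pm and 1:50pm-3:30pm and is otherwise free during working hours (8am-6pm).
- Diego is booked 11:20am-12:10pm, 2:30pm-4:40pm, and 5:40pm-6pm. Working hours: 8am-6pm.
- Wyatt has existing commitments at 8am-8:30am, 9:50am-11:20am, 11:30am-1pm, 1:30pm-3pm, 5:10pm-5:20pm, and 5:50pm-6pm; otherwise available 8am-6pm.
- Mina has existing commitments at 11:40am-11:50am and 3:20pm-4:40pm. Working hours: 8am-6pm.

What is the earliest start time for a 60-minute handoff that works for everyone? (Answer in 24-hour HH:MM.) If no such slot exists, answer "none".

Tomás free within 08:00–18:00: 08:00–11:10, 12:30–13:50, 15:30–18:00.
Diego free within 08:00–18:00: 08:00–11:20, 12:10–14:30, 16:40–17:40.
Wyatt free within 08:00–18:00: 08:30–09:50, 11:20–11:30, 13:00–13:30, 15:00–17:10, 17:20–17:50.
Mina free within 08:00–18:00: 08:00–11:40, 11:50–15:20, 16:40–18:00.
Tomás ∩ Diego: 08:00–11:10, 12:30–13:50, 16:40–17:40.
Tomás ∩ Diego ∩ Wyatt: 08:30–09:50, 13:00–13:30, 16:40–17:10, 17:20–17:40.
Tomás ∩ Diego ∩ Wyatt ∩ Mina: 08:30–09:50, 13:00–13:30, 16:40–17:10, 17:20–17:40.
Windows ≥ 60 min: 08:30–09:50.
Earliest such window starts at 08:30.

08:30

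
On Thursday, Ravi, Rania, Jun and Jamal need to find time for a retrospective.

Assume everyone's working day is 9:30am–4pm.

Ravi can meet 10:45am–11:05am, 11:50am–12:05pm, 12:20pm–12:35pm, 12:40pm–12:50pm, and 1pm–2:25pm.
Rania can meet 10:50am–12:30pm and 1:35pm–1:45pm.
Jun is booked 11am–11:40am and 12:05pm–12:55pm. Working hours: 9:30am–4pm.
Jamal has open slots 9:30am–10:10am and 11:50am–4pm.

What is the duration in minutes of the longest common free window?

15 minutes

Jun free within 09:30–16:00: 09:30–11:00, 11:40–12:05, 12:55–16:00.
Ravi ∩ Rania: 10:50–11:05, 11:50–12:05, 12:20–12:30, 13:35–13:45.
Ravi ∩ Rania ∩ Jun: 10:50–11:00, 11:50–12:05, 13:35–13:45.
Ravi ∩ Rania ∩ Jun ∩ Jamal: 11:50–12:05, 13:35–13:45.
Common window lengths: 15, 10 min; longest is 15.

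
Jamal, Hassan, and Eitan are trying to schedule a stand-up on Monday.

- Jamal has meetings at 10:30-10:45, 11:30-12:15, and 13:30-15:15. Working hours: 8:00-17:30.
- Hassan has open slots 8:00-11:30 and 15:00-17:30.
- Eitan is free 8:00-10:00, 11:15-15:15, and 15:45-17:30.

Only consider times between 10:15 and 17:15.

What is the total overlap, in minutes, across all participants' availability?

105 minutes

Jamal free within 08:00–17:30: 08:00–10:30, 10:45–11:30, 12:15–13:30, 15:15–17:30.
Jamal ∩ Hassan: 08:00–10:30, 10:45–11:30, 15:15–17:30.
Jamal ∩ Hassan ∩ Eitan: 08:00–10:00, 11:15–11:30, 15:45–17:30.
Restricted to 10:15–17:15: 11:15–11:30, 15:45–17:15.
Total common minutes: 15 + 90 = 105.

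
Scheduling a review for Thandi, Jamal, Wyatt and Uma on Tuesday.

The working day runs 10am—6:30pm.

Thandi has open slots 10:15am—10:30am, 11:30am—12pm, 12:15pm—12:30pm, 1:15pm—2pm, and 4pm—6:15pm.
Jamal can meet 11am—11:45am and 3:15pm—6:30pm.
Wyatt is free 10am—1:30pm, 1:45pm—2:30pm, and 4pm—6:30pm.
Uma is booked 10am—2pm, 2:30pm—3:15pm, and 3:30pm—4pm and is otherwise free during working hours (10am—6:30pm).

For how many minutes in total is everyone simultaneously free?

Uma free within 10:00–18:30: 14:00–14:30, 15:15–15:30, 16:00–18:30.
Thandi ∩ Jamal: 11:30–11:45, 16:00–18:15.
Thandi ∩ Jamal ∩ Wyatt: 11:30–11:45, 16:00–18:15.
Thandi ∩ Jamal ∩ Wyatt ∩ Uma: 16:00–18:15.
Total common minutes: 135.

135 minutes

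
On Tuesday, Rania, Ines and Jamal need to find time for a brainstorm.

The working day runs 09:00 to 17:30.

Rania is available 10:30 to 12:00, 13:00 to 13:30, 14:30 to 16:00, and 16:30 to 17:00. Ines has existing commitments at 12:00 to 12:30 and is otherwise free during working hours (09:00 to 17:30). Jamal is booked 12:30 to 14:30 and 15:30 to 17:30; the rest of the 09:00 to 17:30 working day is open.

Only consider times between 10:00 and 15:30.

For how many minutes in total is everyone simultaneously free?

150 minutes

Ines free within 09:00–17:30: 09:00–12:00, 12:30–17:30.
Jamal free within 09:00–17:30: 09:00–12:30, 14:30–15:30.
Rania ∩ Ines: 10:30–12:00, 13:00–13:30, 14:30–16:00, 16:30–17:00.
Rania ∩ Ines ∩ Jamal: 10:30–12:00, 14:30–15:30.
Restricted to 10:00–15:30: 10:30–12:00, 14:30–15:30.
Total common minutes: 90 + 60 = 150.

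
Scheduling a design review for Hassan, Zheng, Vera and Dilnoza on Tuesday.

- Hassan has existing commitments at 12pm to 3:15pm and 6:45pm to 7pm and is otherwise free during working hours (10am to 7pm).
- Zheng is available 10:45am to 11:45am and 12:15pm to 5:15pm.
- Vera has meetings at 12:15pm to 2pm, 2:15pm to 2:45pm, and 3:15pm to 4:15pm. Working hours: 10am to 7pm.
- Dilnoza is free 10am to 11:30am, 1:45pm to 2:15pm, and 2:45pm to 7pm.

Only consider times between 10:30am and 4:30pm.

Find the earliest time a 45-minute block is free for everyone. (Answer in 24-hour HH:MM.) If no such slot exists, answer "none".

10:45

Hassan free within 10:00–19:00: 10:00–12:00, 15:15–18:45.
Vera free within 10:00–19:00: 10:00–12:15, 14:00–14:15, 14:45–15:15, 16:15–19:00.
Hassan ∩ Zheng: 10:45–11:45, 15:15–17:15.
Hassan ∩ Zheng ∩ Vera: 10:45–11:45, 16:15–17:15.
Hassan ∩ Zheng ∩ Vera ∩ Dilnoza: 10:45–11:30, 16:15–17:15.
Restricted to 10:30–16:30: 10:45–11:30, 16:15–16:30.
Windows ≥ 45 min: 10:45–11:30.
Earliest such window starts at 10:45.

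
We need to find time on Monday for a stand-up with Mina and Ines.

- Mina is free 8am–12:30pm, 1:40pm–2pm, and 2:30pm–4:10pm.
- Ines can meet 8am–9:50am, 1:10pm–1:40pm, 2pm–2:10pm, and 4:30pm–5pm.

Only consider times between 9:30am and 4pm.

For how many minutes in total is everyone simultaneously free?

20 minutes

Mina ∩ Ines: 08:00–09:50.
Restricted to 09:30–16:00: 09:30–09:50.
Total common minutes: 20.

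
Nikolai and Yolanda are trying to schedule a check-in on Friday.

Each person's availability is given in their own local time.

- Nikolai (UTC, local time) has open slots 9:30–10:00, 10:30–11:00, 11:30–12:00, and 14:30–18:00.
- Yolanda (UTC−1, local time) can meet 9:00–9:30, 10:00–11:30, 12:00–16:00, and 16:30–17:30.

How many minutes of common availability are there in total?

210 minutes

Nikolai → UTC: 09:30–10:00, 10:30–11:00, 11:30–12:00, 14:30–18:00.
Yolanda → UTC: 10:00–10:30, 11:00–12:30, 13:00–17:00, 17:30–18:30.
Nikolai ∩ Yolanda: 11:30–12:00, 14:30–17:00, 17:30–18:00.
Total common minutes: 30 + 150 + 30 = 210.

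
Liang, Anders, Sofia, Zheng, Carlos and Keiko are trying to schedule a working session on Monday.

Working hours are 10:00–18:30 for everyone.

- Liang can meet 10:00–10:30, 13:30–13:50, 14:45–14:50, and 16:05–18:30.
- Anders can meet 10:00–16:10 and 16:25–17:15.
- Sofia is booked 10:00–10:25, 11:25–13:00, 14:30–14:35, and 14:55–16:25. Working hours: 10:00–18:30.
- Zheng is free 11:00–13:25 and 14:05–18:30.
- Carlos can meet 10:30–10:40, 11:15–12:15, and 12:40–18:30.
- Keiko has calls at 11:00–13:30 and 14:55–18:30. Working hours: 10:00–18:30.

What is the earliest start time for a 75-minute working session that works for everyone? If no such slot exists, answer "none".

none

Sofia free within 10:00–18:30: 10:25–11:25, 13:00–14:30, 14:35–14:55, 16:25–18:30.
Keiko free within 10:00–18:30: 10:00–11:00, 13:30–14:55.
Liang ∩ Anders: 10:00–10:30, 13:30–13:50, 14:45–14:50, 16:05–16:10, 16:25–17:15.
Liang ∩ Anders ∩ Sofia: 10:25–10:30, 13:30–13:50, 14:45–14:50, 16:25–17:15.
Liang ∩ Anders ∩ Sofia ∩ Zheng: 14:45–14:50, 16:25–17:15.
Liang ∩ Anders ∩ Sofia ∩ Zheng ∩ Carlos: 14:45–14:50, 16:25–17:15.
Liang ∩ Anders ∩ Sofia ∩ Zheng ∩ Carlos ∩ Keiko: 14:45–14:50.
Windows ≥ 75 min: (none).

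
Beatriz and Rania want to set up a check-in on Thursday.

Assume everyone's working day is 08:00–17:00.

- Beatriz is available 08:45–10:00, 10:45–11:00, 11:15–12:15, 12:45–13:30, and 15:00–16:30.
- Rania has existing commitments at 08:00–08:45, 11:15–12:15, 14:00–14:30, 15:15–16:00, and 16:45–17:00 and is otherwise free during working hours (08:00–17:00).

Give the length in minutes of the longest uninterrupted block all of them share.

75 minutes

Rania free within 08:00–17:00: 08:45–11:15, 12:15–14:00, 14:30–15:15, 16:00–16:45.
Beatriz ∩ Rania: 08:45–10:00, 10:45–11:00, 12:45–13:30, 15:00–15:15, 16:00–16:30.
Common window lengths: 75, 15, 45, 15, 30 min; longest is 75.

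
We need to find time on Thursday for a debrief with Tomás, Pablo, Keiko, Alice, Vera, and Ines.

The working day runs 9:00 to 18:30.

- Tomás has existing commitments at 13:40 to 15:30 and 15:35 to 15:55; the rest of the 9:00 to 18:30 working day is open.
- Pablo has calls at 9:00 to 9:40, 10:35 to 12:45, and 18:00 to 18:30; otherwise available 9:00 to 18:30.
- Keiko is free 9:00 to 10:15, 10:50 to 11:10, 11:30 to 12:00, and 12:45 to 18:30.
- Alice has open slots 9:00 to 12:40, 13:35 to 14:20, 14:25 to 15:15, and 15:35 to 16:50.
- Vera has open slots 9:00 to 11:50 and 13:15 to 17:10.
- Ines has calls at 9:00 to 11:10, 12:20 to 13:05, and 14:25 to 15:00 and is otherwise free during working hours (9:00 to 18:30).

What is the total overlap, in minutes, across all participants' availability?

60 minutes

Tomás free within 09:00–18:30: 09:00–13:40, 15:30–15:35, 15:55–18:30.
Pablo free within 09:00–18:30: 09:40–10:35, 12:45–18:00.
Ines free within 09:00–18:30: 11:10–12:20, 13:05–14:25, 15:00–18:30.
Tomás ∩ Pablo: 09:40–10:35, 12:45–13:40, 15:30–15:35, 15:55–18:00.
Tomás ∩ Pablo ∩ Keiko: 09:40–10:15, 12:45–13:40, 15:30–15:35, 15:55–18:00.
Tomás ∩ Pablo ∩ Keiko ∩ Alice: 09:40–10:15, 13:35–13:40, 15:55–16:50.
Tomás ∩ Pablo ∩ Keiko ∩ Alice ∩ Vera: 09:40–10:15, 13:35–13:40, 15:55–16:50.
Tomás ∩ Pablo ∩ Keiko ∩ Alice ∩ Vera ∩ Ines: 13:35–13:40, 15:55–16:50.
Total common minutes: 5 + 55 = 60.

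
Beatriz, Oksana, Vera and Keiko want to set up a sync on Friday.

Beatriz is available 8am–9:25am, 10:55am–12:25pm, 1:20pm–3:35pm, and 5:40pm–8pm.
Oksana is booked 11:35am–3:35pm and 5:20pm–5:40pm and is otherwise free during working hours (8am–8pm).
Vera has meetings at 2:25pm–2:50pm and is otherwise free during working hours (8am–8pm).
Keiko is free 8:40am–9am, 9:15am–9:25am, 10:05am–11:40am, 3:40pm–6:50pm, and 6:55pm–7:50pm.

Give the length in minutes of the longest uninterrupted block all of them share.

Oksana free within 08:00–20:00: 08:00–11:35, 15:35–17:20, 17:40–20:00.
Vera free within 08:00–20:00: 08:00–14:25, 14:50–20:00.
Beatriz ∩ Oksana: 08:00–09:25, 10:55–11:35, 17:40–20:00.
Beatriz ∩ Oksana ∩ Vera: 08:00–09:25, 10:55–11:35, 17:40–20:00.
Beatriz ∩ Oksana ∩ Vera ∩ Keiko: 08:40–09:00, 09:15–09:25, 10:55–11:35, 17:40–18:50, 18:55–19:50.
Common window lengths: 20, 10, 40, 70, 55 min; longest is 70.

70 minutes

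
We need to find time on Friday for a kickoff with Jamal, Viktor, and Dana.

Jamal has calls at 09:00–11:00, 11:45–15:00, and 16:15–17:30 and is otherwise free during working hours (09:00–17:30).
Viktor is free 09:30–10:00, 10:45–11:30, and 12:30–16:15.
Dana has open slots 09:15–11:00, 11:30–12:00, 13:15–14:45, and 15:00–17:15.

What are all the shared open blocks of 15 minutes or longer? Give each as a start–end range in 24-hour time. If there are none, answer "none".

15:00–16:15

Jamal free within 09:00–17:30: 11:00–11:45, 15:00–16:15.
Jamal ∩ Viktor: 11:00–11:30, 15:00–16:15.
Jamal ∩ Viktor ∩ Dana: 15:00–16:15.
Windows ≥ 15 min: 15:00–16:15.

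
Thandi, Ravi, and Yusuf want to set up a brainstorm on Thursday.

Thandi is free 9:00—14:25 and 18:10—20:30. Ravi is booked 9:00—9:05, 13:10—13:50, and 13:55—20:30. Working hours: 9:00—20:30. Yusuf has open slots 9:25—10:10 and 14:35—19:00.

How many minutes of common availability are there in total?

45 minutes

Ravi free within 09:00–20:30: 09:05–13:10, 13:50–13:55.
Thandi ∩ Ravi: 09:05–13:10, 13:50–13:55.
Thandi ∩ Ravi ∩ Yusuf: 09:25–10:10.
Total common minutes: 45.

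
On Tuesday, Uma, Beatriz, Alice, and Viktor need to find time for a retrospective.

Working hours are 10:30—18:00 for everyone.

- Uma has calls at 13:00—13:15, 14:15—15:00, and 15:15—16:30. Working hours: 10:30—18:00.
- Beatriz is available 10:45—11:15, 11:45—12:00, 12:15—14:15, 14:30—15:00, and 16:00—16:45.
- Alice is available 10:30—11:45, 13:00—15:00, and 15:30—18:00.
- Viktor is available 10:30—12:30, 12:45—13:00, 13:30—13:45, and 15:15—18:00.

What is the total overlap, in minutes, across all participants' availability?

Uma free within 10:30–18:00: 10:30–13:00, 13:15–14:15, 15:00–15:15, 16:30–18:00.
Uma ∩ Beatriz: 10:45–11:15, 11:45–12:00, 12:15–13:00, 13:15–14:15, 16:30–16:45.
Uma ∩ Beatriz ∩ Alice: 10:45–11:15, 13:15–14:15, 16:30–16:45.
Uma ∩ Beatriz ∩ Alice ∩ Viktor: 10:45–11:15, 13:30–13:45, 16:30–16:45.
Total common minutes: 30 + 15 + 15 = 60.

60 minutes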